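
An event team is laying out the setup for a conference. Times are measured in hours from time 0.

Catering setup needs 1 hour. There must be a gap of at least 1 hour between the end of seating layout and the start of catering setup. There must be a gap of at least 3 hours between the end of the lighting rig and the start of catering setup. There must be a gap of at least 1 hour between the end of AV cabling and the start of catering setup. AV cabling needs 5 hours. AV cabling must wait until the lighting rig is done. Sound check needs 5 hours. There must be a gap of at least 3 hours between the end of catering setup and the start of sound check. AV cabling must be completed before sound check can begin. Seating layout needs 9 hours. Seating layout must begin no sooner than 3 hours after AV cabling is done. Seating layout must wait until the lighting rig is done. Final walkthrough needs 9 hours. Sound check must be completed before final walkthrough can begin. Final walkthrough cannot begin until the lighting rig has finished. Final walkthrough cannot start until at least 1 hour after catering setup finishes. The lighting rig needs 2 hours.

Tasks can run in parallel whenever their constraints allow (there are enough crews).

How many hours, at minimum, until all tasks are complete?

The lighting rig can start immediately at hour 0; it finishes at hour 2.
AV cabling cannot begin until the lighting rig (finishes hour 2). It runs from hour 2 to 2 + 5 = hour 7.
Seating layout needs all of AV cabling (finishes hour 7, plus 3-hour gap → hour 10); the lighting rig (finishes hour 2). That puts its earliest start at hour 10; it finishes at 10 + 9 = hour 19.
For catering setup: seating layout (finishes hour 19, plus 1-hour gap → hour 20); the lighting rig (finishes hour 2, plus 3-hour gap → hour 5); AV cabling (finishes hour 7, plus 1-hour gap → hour 8). Taking the maximum gives a start of hour 20, and it finishes at 20 + 1 = hour 21.
Sound check has to wait for catering setup (finishes hour 21, plus 3-hour gap → hour 24); AV cabling (finishes hour 7). The latest of these is hour 24, so sound check runs hour 24 to 24 + 5 = hour 29.
Final walkthrough cannot start until sound check (finishes hour 29); the lighting rig (finishes hour 2); catering setup (finishes hour 21, plus 1-hour gap → hour 22). The controlling bound is hour 29, so final walkthrough finishes at 29 + 9 = hour 38.
All tasks are finished once the last one completes. Finish times: The lighting rig at 2, AV cabling at 7, Seating layout at 19, Catering setup at 21, Sound check at 29, Final walkthrough at 38. The latest is hour 38.

38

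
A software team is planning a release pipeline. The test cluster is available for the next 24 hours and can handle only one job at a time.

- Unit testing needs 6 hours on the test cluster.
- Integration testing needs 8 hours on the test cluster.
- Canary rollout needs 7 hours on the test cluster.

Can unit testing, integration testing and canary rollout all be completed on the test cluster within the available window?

Running back to back, the jobs need 6 + 8 + 7 = 21 hours on the test cluster.
Since 21 ≤ 24, they fit within the window.

Yes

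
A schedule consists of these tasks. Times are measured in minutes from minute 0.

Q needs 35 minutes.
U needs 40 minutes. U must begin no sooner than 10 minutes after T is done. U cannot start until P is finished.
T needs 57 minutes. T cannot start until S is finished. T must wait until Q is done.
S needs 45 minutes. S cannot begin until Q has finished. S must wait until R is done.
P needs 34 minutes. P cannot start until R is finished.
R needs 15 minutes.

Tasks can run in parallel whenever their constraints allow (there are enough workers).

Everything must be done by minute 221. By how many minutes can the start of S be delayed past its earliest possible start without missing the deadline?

34

Nothing blocks R, so it runs from minute 0 to minute 15.
Nothing blocks Q, so it runs from minute 0 to minute 35.
For S: Q (finishes minute 35); R (finishes minute 15). Taking the maximum gives a start of minute 35, and it finishes at 35 + 45 = minute 80.

Working backward from the deadline:
U must finish by minute 221; it takes 40 minutes, so it must start by 221 − 40 = minute 181.
T feeds into U (must start by minute 181, minus 10-minute gap → minute 171); so T must finish by minute 171 and therefore start by minute 114.
S has to be done before T (must start by minute 114). That means finishing by minute 114, i.e. starting by 114 − 45 = minute 69.
So S can start as early as minute 35 and as late as minute 69, giving 69 − 35 = 34 minutes of slack.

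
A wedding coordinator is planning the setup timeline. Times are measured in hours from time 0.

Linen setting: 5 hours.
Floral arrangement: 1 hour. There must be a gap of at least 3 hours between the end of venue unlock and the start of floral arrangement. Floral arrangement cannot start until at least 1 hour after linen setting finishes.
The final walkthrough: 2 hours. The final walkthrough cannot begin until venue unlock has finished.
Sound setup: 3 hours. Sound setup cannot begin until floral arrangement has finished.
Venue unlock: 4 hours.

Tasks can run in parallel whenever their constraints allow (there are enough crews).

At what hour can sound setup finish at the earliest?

11

Linen setting has no prerequisites, so it starts at hour 0 and finishes at hour 5.
Venue unlock has no prerequisites, so it starts at hour 0 and finishes at hour 4.
Floral arrangement cannot start until venue unlock (finishes hour 4, plus 3-hour gap → hour 7); linen setting (finishes hour 5, plus 1-hour gap → hour 6). The controlling bound is hour 7, so floral arrangement finishes at 7 + 1 = hour 8.
After floral arrangement (finishes hour 8), sound setup can start at hour 8 and finishes at hour 11.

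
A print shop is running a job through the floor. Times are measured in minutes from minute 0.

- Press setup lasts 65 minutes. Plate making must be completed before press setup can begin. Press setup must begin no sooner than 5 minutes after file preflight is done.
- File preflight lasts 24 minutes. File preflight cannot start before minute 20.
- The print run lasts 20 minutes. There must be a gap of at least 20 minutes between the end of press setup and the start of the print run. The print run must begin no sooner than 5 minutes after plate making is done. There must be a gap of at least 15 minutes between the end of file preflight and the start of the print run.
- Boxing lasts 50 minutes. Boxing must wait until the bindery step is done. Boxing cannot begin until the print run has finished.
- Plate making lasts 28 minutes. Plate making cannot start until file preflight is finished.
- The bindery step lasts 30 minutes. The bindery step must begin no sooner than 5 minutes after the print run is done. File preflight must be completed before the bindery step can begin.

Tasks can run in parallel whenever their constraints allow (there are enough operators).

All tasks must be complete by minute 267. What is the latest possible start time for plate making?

49

To finish by minute 267, boxing (duration 50) must start no later than minute 217.
The bindery step must finish before boxing (must start by minute 217). With a 30-minute duration, the bindery step must start by 217 − 30 = minute 187.
The print run feeds the bindery step (must start by minute 187, minus 5-minute gap → minute 182); boxing (must start by minute 217). Taking the minimum, the print run must finish by minute 182 and start by 182 − 20 = minute 162.
Press setup must finish before the print run (must start by minute 162, minus 20-minute gap → minute 142). With a 65-minute duration, press setup must start by 142 − 65 = minute 77.
Plate making feeds press setup (must start by minute 77); the print run (must start by minute 162, minus 5-minute gap → minute 157). Taking the minimum, plate making must finish by minute 77 and start by 77 − 28 = minute 49.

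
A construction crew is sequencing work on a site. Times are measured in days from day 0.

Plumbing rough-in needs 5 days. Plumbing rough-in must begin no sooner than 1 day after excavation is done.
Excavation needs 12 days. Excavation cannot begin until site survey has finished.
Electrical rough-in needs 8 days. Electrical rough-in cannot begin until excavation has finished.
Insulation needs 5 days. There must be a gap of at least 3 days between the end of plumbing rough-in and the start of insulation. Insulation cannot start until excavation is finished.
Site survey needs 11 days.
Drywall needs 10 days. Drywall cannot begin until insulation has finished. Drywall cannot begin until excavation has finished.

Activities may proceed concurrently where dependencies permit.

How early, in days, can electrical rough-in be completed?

Site survey can start immediately at day 0; it finishes at day 11.
Excavation waits on site survey (finishes day 11), so it starts at day 11 and finishes at 11 + 12 = day 23.
After excavation (finishes day 23), electrical rough-in can start at day 23 and finishes at day 31.

31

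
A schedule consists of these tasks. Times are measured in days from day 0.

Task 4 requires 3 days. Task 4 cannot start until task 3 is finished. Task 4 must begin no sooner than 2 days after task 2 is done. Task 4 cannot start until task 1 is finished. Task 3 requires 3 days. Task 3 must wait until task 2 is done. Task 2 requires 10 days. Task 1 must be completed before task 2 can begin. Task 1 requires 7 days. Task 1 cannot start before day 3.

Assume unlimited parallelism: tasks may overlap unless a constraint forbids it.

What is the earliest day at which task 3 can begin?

Task 1 waits on its own release at day 3, so it starts at day 3 and finishes at 3 + 7 = day 10.
After task 1 (finishes day 10), task 2 can start at day 10 and finishes at day 20.
Task 3 waits on task 2 (finishes day 20), so the earliest it can start is day 20.

20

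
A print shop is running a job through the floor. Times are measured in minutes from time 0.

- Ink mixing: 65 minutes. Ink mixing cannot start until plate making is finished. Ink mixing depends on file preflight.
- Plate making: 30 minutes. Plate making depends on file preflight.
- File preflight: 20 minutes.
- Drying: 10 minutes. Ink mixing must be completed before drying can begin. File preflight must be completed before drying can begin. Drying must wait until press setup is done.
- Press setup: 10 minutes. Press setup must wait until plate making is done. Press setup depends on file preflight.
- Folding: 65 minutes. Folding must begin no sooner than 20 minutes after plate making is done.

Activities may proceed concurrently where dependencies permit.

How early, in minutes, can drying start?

115

File preflight has no prerequisites, so it starts at minute 0 and finishes at minute 20.
After file preflight (finishes minute 20), plate making can start at minute 20 and finishes at minute 50.
Press setup cannot start until plate making (finishes minute 50); file preflight (finishes minute 20). The controlling bound is minute 50, so press setup finishes at 50 + 10 = minute 60.
For ink mixing: plate making (finishes minute 50); file preflight (finishes minute 20). Taking the maximum gives a start of minute 50, and it finishes at 50 + 65 = minute 115.
Drying waits on ink mixing (finishes minute 115); file preflight (finishes minute 20); press setup (finishes minute 60). The latest of these is minute 115, which is the earliest drying can start.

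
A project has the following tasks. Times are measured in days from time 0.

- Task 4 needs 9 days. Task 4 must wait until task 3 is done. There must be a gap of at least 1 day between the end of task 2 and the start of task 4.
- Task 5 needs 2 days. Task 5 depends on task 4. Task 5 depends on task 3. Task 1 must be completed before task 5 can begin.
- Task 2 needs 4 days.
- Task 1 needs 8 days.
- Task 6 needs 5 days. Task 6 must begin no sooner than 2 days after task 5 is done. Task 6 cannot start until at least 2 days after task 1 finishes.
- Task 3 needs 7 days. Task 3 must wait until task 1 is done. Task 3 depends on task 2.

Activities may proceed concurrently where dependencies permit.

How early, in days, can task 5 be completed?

Task 2 can start immediately at day 0; it finishes at day 4.
Nothing blocks task 1, so it runs from day 0 to day 8.
Task 3 cannot start until task 1 (finishes day 8); task 2 (finishes day 4). The controlling bound is day 8, so task 3 finishes at 8 + 7 = day 15.
For task 4: task 3 (finishes day 15); task 2 (finishes day 4, plus 1-day gap → day 5). Taking the maximum gives a start of day 15, and it finishes at 15 + 9 = day 24.
Task 5 has to wait for task 4 (finishes day 24); task 3 (finishes day 15); task 1 (finishes day 8). The latest of these is day 24, so task 5 runs day 24 to 24 + 2 = day 26.

26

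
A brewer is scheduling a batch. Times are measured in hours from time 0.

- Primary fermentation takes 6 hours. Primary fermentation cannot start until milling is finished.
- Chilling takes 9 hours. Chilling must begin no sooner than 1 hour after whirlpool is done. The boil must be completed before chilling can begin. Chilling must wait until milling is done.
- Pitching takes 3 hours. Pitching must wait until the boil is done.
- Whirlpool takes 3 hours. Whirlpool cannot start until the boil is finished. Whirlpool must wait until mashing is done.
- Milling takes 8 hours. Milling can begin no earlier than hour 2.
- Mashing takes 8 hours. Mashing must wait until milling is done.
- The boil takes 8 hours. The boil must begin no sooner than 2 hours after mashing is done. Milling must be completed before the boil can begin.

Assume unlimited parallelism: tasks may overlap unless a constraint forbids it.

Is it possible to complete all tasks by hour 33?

No

After its own release at hour 2, milling can start at hour 2 and finishes at hour 10.
Primary fermentation waits on milling (finishes hour 10), so it starts at hour 10 and finishes at 10 + 6 = hour 16.
Mashing cannot begin until milling (finishes hour 10). It runs from hour 10 to 10 + 8 = hour 18.
For the boil: mashing (finishes hour 18, plus 2-hour gap → hour 20); milling (finishes hour 10). Taking the maximum gives a start of hour 20, and it finishes at 20 + 8 = hour 28.
After the boil (finishes hour 28), pitching can start at hour 28 and finishes at hour 31.
For whirlpool: the boil (finishes hour 28); mashing (finishes hour 18). Taking the maximum gives a start of hour 28, and it finishes at 28 + 3 = hour 31.
Chilling has to wait for whirlpool (finishes hour 31, plus 1-hour gap → hour 32); the boil (finishes hour 28); milling (finishes hour 10). The latest of these is hour 32, so chilling runs hour 32 to 32 + 9 = hour 41.
The earliest everything can be done is hour 41, which is after the deadline of 33, so it is not possible.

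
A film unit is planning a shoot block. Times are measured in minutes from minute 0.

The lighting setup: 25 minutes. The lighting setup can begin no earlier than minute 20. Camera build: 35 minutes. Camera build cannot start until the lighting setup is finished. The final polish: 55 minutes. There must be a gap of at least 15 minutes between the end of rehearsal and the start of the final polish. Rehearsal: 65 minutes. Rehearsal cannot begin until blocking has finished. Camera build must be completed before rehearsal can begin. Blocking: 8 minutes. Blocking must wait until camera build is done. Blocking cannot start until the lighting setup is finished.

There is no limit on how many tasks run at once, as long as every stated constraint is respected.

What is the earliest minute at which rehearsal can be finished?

153

The lighting setup cannot begin until its own release at minute 20. It runs from minute 20 to 20 + 25 = minute 45.
After the lighting setup (finishes minute 45), camera build can start at minute 45 and finishes at minute 80.
Blocking has to wait for camera build (finishes minute 80); the lighting setup (finishes minute 45). The latest of these is minute 80, so blocking runs minute 80 to 80 + 8 = minute 88.
Rehearsal needs all of blocking (finishes minute 88); camera build (finishes minute 80). That puts its earliest start at minute 88; it finishes at 88 + 65 = minute 153.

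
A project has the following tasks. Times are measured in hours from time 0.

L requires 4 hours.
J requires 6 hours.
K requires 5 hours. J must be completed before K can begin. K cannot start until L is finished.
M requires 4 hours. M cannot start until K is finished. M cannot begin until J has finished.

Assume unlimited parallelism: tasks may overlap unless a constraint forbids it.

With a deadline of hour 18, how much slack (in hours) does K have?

3

L can start immediately at hour 0; it finishes at hour 4.
J can start immediately at hour 0; it finishes at hour 6.
For K: J (finishes hour 6); L (finishes hour 4). Taking the maximum gives a start of hour 6, and it finishes at 6 + 5 = hour 11.

Working backward from the deadline:
M must finish by hour 18; it takes 4 hours, so it must start by 18 − 4 = hour 14.
K has to be done before M (must start by hour 14). That means finishing by hour 14, i.e. starting by 14 − 5 = hour 9.
So K can start as early as hour 6 and as late as hour 9, giving 9 − 6 = 3 hours of slack.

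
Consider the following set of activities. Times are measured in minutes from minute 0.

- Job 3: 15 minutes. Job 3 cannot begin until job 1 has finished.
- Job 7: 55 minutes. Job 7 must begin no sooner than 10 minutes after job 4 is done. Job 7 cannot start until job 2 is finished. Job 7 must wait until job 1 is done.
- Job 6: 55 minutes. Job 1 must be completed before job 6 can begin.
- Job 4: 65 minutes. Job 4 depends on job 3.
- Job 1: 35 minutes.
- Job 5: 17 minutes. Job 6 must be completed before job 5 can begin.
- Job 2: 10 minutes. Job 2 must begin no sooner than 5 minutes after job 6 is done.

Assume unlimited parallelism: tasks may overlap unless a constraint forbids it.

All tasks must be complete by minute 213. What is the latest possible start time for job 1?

To finish by minute 213, job 7 (duration 55) must start no later than minute 158.
Job 4 feeds into job 7 (must start by minute 158, minus 10-minute gap → minute 148); so job 4 must finish by minute 148 and therefore start by minute 83.
Job 3 feeds into job 4 (must start by minute 83); so job 3 must finish by minute 83 and therefore start by minute 68.
Job 2 must finish before job 7 (must start by minute 158). With a 10-minute duration, job 2 must start by 158 − 10 = minute 148.
Nothing follows job 5; the deadline of minute 213 is its only limit. It must start by 213 − 17 = minute 196.
For job 6: job 2 (must start by minute 148, minus 5-minute gap → minute 143); job 5 (must start by minute 196). The most restrictive is minute 143; with a 55-minute duration, job 6 must start by minute 88.
Job 1 feeds job 3 (must start by minute 68); job 6 (must start by minute 88); job 7 (must start by minute 158). Taking the minimum, job 1 must finish by minute 68 and start by 68 − 35 = minute 33.

33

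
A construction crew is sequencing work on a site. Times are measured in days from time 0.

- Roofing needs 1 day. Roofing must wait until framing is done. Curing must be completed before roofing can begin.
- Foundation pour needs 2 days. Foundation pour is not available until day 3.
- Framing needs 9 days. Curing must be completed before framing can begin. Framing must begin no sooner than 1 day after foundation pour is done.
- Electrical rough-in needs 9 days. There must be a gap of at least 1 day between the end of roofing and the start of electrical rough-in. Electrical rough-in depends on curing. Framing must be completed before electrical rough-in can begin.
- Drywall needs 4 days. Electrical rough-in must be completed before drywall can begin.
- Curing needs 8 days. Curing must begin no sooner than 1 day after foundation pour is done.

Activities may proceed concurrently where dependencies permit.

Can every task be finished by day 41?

After its own release at day 3, foundation pour can start at day 3 and finishes at day 5.
After foundation pour (finishes day 5, plus 1-day gap → day 6), curing can start at day 6 and finishes at day 14.
Framing has to wait for curing (finishes day 14); foundation pour (finishes day 5, plus 1-day gap → day 6). The latest of these is day 14, so framing runs day 14 to 14 + 9 = day 23.
Roofing needs all of framing (finishes day 23); curing (finishes day 14). That puts its earliest start at day 23; it finishes at 23 + 1 = day 24.
Electrical rough-in needs all of roofing (finishes day 24, plus 1-day gap → day 25); curing (finishes day 14); framing (finishes day 23). That puts its earliest start at day 25; it finishes at 25 + 9 = day 34.
Drywall cannot begin until electrical rough-in (finishes day 34). It runs from day 34 to 34 + 4 = day 38.
Every task is finished by day 38, which is no later than the deadline of 41, so the schedule is feasible.

Yes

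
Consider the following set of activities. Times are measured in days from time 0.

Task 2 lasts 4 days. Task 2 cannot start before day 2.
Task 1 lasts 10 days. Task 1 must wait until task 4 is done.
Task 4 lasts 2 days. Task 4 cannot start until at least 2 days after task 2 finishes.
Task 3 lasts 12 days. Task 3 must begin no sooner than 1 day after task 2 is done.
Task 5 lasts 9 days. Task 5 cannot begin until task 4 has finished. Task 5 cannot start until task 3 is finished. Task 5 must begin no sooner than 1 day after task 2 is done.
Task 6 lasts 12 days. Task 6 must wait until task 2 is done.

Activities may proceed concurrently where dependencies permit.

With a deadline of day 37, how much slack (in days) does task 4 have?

Task 2 waits on its own release at day 2, so it starts at day 2 and finishes at 2 + 4 = day 6.
After task 2 (finishes day 6, plus 2-day gap → day 8), task 4 can start at day 8 and finishes at day 10.

Working backward from the deadline:
Task 5 must finish by day 37; it takes 9 days, so it must start by 37 − 9 = day 28.
Task 1 has no dependents, so it just needs to finish by day 37. Starting by 37 − 10 = day 27 achieves that.
Task 4 has several dependents: task 1 (must start by day 27); task 5 (must start by day 28). The earliest of those limits is day 27, so task 4 must start by 27 − 2 = day 25.
So task 4 can start as early as day 8 and as late as day 25, giving 25 − 8 = 17 days of slack.

17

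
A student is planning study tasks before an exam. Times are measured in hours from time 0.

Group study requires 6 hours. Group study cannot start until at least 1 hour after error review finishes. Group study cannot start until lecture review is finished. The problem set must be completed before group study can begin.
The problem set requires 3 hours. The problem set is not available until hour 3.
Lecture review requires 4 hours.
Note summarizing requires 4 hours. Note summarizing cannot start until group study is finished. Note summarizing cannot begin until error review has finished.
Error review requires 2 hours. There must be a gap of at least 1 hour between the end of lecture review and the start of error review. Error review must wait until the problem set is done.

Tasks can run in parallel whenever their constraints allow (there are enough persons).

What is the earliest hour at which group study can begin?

9

The problem set cannot begin until its own release at hour 3. It runs from hour 3 to 3 + 3 = hour 6.
Nothing blocks lecture review, so it runs from hour 0 to hour 4.
Error review cannot start until lecture review (finishes hour 4, plus 1-hour gap → hour 5); the problem set (finishes hour 6). The controlling bound is hour 6, so error review finishes at 6 + 2 = hour 8.
Group study waits on error review (finishes hour 8, plus 1-hour gap → hour 9); lecture review (finishes hour 4); the problem set (finishes hour 6). The latest of these is hour 9, which is the earliest group study can start.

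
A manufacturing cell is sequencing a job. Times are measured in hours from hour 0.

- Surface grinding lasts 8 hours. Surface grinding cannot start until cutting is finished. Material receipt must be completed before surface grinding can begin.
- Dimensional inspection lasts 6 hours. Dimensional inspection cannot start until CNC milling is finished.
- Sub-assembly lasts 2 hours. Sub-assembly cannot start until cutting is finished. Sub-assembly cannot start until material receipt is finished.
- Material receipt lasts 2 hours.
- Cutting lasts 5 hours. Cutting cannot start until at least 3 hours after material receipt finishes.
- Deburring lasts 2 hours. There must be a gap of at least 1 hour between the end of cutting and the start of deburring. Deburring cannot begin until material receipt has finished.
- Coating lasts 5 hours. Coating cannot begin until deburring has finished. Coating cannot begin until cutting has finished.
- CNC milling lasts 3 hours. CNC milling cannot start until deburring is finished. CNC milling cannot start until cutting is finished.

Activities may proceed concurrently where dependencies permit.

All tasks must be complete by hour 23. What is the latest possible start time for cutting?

To finish by hour 23, dimensional inspection (duration 6) must start no later than hour 17.
Since dimensional inspection (must start by hour 17) depends on it, CNC milling must finish by hour 17. Backing off its 3-hour duration gives a latest start of hour 14.
Coating has no dependents, so it just needs to finish by hour 23. Starting by 23 − 5 = hour 18 achieves that.
Deburring feeds CNC milling (must start by hour 14); coating (must start by hour 18). Taking the minimum, deburring must finish by hour 14 and start by 14 − 2 = hour 12.
To finish by hour 23, surface grinding (duration 8) must start no later than hour 15.
Nothing follows sub-assembly; the deadline of hour 23 is its only limit. It must start by 23 − 2 = hour 21.
Cutting must finish in time for deburring (must start by hour 12, minus 1-hour gap → hour 11); CNC milling (must start by hour 14); surface grinding (must start by hour 15); coating (must start by hour 18); sub-assembly (must start by hour 21). The tightest is hour 11, so cutting must start by 11 − 5 = hour 6.

6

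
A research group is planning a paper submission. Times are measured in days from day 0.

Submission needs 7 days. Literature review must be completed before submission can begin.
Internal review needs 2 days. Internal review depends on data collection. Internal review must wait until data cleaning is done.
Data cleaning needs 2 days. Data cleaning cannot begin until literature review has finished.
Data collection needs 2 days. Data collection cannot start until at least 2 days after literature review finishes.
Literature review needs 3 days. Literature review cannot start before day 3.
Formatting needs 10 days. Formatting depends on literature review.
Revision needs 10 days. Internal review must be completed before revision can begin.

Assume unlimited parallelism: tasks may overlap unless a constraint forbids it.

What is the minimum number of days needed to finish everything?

22

Literature review cannot begin until its own release at day 3. It runs from day 3 to 3 + 3 = day 6.
Submission cannot begin until literature review (finishes day 6). It runs from day 6 to 6 + 7 = day 13.
Formatting waits on literature review (finishes day 6), so it starts at day 6 and finishes at 6 + 10 = day 16.
Data cleaning cannot begin until literature review (finishes day 6). It runs from day 6 to 6 + 2 = day 8.
Data collection waits on literature review (finishes day 6, plus 2-day gap → day 8), so it starts at day 8 and finishes at 8 + 2 = day 10.
For internal review: data collection (finishes day 10); data cleaning (finishes day 8). Taking the maximum gives a start of day 10, and it finishes at 10 + 2 = day 12.
Revision waits on internal review (finishes day 12), so it starts at day 12 and finishes at 12 + 10 = day 22.
All tasks are finished once the last one completes. Finish times: Literature review at 6, Data collection at 10, Data cleaning at 8, Internal review at 12, Revision at 22, Formatting at 16, Submission at 13. The latest is day 22.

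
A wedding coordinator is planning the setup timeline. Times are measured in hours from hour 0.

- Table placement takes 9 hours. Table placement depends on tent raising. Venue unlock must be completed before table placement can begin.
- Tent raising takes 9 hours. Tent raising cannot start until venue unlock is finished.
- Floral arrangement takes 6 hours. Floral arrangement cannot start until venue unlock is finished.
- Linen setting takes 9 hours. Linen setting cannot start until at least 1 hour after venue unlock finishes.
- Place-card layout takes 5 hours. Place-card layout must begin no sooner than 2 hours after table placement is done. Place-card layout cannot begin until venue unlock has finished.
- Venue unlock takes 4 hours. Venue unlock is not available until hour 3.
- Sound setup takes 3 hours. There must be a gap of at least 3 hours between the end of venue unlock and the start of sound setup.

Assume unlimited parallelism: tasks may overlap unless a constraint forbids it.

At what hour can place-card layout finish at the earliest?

32

Venue unlock waits on its own release at hour 3, so it starts at hour 3 and finishes at 3 + 4 = hour 7.
Tent raising cannot begin until venue unlock (finishes hour 7). It runs from hour 7 to 7 + 9 = hour 16.
Table placement cannot start until tent raising (finishes hour 16); venue unlock (finishes hour 7). The controlling bound is hour 16, so table placement finishes at 16 + 9 = hour 25.
Place-card layout cannot start until table placement (finishes hour 25, plus 2-hour gap → hour 27); venue unlock (finishes hour 7). The controlling bound is hour 27, so place-card layout finishes at 27 + 5 = hour 32.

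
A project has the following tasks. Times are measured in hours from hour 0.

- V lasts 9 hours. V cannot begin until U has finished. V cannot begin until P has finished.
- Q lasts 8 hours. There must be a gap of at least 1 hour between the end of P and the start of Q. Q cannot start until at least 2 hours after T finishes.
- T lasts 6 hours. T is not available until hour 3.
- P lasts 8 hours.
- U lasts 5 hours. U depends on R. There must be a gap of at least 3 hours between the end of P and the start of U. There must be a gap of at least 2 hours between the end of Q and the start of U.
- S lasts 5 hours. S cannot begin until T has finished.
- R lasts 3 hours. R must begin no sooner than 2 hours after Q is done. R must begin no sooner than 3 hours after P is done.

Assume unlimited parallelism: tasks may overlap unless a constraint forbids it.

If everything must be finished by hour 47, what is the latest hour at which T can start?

V has no dependents, so it just needs to finish by hour 47. Starting by 47 − 9 = hour 38 achieves that.
U must finish before V (must start by hour 38). With a 5-hour duration, U must start by 38 − 5 = hour 33.
Since U (must start by hour 33) depends on it, R must finish by hour 33. Backing off its 3-hour duration gives a latest start of hour 30.
Q must finish in time for R (must start by hour 30, minus 2-hour gap → hour 28); U (must start by hour 33, minus 2-hour gap → hour 31). The tightest is hour 28, so Q must start by 28 − 8 = hour 20.
S has no dependents, so it just needs to finish by hour 47. Starting by 47 − 5 = hour 42 achieves that.
T must finish in time for Q (must start by hour 20, minus 2-hour gap → hour 18); S (must start by hour 42). The tightest is hour 18, so T must start by 18 − 6 = hour 12.

12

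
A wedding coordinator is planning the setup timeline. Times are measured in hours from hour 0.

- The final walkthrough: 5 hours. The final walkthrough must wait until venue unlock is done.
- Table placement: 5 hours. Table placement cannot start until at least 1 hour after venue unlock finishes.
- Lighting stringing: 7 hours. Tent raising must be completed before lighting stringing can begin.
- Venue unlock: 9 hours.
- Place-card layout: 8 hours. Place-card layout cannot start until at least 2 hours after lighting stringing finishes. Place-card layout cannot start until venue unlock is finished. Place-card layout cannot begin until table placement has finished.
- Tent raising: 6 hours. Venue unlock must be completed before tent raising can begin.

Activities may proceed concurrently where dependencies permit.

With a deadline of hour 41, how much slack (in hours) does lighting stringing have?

9

Venue unlock can start immediately at hour 0; it finishes at hour 9.
Tent raising waits on venue unlock (finishes hour 9), so it starts at hour 9 and finishes at 9 + 6 = hour 15.
Lighting stringing cannot begin until tent raising (finishes hour 15). It runs from hour 15 to 15 + 7 = hour 22.

Working backward from the deadline:
To finish by hour 41, place-card layout (duration 8) must start no later than hour 33.
Since place-card layout (must start by hour 33, minus 2-hour gap → hour 31) depends on it, lighting stringing must finish by hour 31. Backing off its 7-hour duration gives a latest start of hour 24.
So lighting stringing can start as early as hour 15 and as late as hour 24, giving 24 − 15 = 9 hours of slack.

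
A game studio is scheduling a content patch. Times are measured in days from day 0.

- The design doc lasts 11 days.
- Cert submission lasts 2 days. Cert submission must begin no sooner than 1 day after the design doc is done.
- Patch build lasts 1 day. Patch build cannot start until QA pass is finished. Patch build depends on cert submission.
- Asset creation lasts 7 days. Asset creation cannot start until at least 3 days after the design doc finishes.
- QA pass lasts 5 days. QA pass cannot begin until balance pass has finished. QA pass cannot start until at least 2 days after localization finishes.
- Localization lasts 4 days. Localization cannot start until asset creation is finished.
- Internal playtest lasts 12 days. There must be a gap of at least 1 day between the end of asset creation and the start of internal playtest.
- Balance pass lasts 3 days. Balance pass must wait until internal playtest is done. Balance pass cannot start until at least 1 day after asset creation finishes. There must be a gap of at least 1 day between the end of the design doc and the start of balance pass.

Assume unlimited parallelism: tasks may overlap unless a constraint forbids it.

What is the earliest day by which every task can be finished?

43

The design doc can start immediately at day 0; it finishes at day 11.
Cert submission waits on the design doc (finishes day 11, plus 1-day gap → day 12), so it starts at day 12 and finishes at 12 + 2 = day 14.
Asset creation waits on the design doc (finishes day 11, plus 3-day gap → day 14), so it starts at day 14 and finishes at 14 + 7 = day 21.
Localization waits on asset creation (finishes day 21), so it starts at day 21 and finishes at 21 + 4 = day 25.
Internal playtest cannot begin until asset creation (finishes day 21, plus 1-day gap → day 22). It runs from day 22 to 22 + 12 = day 34.
Balance pass cannot start until internal playtest (finishes day 34); asset creation (finishes day 21, plus 1-day gap → day 22); the design doc (finishes day 11, plus 1-day gap → day 12). The controlling bound is day 34, so balance pass finishes at 34 + 3 = day 37.
QA pass has to wait for balance pass (finishes day 37); localization (finishes day 25, plus 2-day gap → day 27). The latest of these is day 37, so QA pass runs day 37 to 37 + 5 = day 42.
Patch build has to wait for QA pass (finishes day 42); cert submission (finishes day 14). The latest of these is day 42, so patch build runs day 42 to 42 + 1 = day 43.
All tasks are finished once the last one completes. Finish times: The design doc at 11, Asset creation at 21, Internal playtest at 34, Balance pass at 37, Localization at 25, QA pass at 42, Cert submission at 14, Patch build at 43. The latest is day 43.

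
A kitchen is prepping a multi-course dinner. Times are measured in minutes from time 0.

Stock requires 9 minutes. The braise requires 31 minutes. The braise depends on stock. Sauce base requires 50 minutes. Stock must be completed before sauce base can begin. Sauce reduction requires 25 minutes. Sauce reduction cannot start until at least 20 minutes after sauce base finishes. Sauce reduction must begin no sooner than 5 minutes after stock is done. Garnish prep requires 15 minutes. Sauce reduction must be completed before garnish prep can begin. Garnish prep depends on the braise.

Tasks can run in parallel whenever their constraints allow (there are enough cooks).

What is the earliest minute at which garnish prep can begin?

104

Nothing blocks stock, so it runs from minute 0 to minute 9.
The braise cannot begin until stock (finishes minute 9). It runs from minute 9 to 9 + 31 = minute 40.
Sauce base waits on stock (finishes minute 9), so it starts at minute 9 and finishes at 9 + 50 = minute 59.
Sauce reduction has to wait for sauce base (finishes minute 59, plus 20-minute gap → minute 79); stock (finishes minute 9, plus 5-minute gap → minute 14). The latest of these is minute 79, so sauce reduction runs minute 79 to 79 + 25 = minute 104.
Garnish prep waits on sauce reduction (finishes minute 104); the braise (finishes minute 40). The latest of these is minute 104, which is the earliest garnish prep can start.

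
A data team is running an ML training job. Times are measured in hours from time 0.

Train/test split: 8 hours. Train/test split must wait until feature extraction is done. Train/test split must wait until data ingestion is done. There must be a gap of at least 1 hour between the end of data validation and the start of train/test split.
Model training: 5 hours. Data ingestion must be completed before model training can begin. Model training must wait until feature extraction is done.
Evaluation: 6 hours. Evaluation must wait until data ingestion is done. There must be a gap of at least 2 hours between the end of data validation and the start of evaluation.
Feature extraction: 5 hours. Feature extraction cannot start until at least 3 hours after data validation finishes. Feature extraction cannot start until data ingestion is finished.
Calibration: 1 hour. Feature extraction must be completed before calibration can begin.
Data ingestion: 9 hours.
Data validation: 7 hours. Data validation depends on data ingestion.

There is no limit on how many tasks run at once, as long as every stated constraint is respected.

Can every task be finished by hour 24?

Data ingestion has no prerequisites, so it starts at hour 0 and finishes at hour 9.
Data validation waits on data ingestion (finishes hour 9), so it starts at hour 9 and finishes at 9 + 7 = hour 16.
Evaluation needs all of data ingestion (finishes hour 9); data validation (finishes hour 16, plus 2-hour gap → hour 18). That puts its earliest start at hour 18; it finishes at 18 + 6 = hour 24.
For feature extraction: data validation (finishes hour 16, plus 3-hour gap → hour 19); data ingestion (finishes hour 9). Taking the maximum gives a start of hour 19, and it finishes at 19 + 5 = hour 24.
Calibration waits on feature extraction (finishes hour 24), so it starts at hour 24 and finishes at 24 + 1 = hour 25.
Model training has to wait for data ingestion (finishes hour 9); feature extraction (finishes hour 24). The latest of these is hour 24, so model training runs hour 24 to 24 + 5 = hour 29.
Train/test split cannot start until feature extraction (finishes hour 24); data ingestion (finishes hour 9); data validation (finishes hour 16, plus 1-hour gap → hour 17). The controlling bound is hour 24, so train/test split finishes at 24 + 8 = hour 32.
The earliest everything can be done is hour 32, which is after the deadline of 24, so it is not possible.

No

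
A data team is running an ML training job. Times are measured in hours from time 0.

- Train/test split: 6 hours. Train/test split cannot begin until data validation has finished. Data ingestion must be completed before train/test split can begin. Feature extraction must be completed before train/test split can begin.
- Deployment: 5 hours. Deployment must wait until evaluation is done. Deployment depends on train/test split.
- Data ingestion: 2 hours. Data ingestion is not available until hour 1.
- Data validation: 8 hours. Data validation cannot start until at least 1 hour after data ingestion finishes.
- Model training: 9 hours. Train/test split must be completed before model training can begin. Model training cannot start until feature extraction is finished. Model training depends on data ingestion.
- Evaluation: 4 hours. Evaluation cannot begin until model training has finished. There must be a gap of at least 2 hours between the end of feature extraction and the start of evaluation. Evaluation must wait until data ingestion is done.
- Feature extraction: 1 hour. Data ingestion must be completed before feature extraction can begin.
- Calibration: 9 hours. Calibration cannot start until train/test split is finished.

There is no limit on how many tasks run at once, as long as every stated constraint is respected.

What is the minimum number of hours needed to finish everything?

After its own release at hour 1, data ingestion can start at hour 1 and finishes at hour 3.
Feature extraction cannot begin until data ingestion (finishes hour 3). It runs from hour 3 to 3 + 1 = hour 4.
Data validation cannot begin until data ingestion (finishes hour 3, plus 1-hour gap → hour 4). It runs from hour 4 to 4 + 8 = hour 12.
For train/test split: data validation (finishes hour 12); data ingestion (finishes hour 3); feature extraction (finishes hour 4). Taking the maximum gives a start of hour 12, and it finishes at 12 + 6 = hour 18.
Calibration waits on train/test split (finishes hour 18), so it starts at hour 18 and finishes at 18 + 9 = hour 27.
For model training: train/test split (finishes hour 18); feature extraction (finishes hour 4); data ingestion (finishes hour 3). Taking the maximum gives a start of hour 18, and it finishes at 18 + 9 = hour 27.
Evaluation needs all of model training (finishes hour 27); feature extraction (finishes hour 4, plus 2-hour gap → hour 6); data ingestion (finishes hour 3). That puts its earliest start at hour 27; it finishes at 27 + 4 = hour 31.
For deployment: evaluation (finishes hour 31); train/test split (finishes hour 18). Taking the maximum gives a start of hour 31, and it finishes at 31 + 5 = hour 36.
All tasks are finished once the last one completes. Finish times: Data ingestion at 3, Data validation at 12, Feature extraction at 4, Train/test split at 18, Model training at 27, Evaluation at 31, Calibration at 27, Deployment at 36. The latest is hour 36.

36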